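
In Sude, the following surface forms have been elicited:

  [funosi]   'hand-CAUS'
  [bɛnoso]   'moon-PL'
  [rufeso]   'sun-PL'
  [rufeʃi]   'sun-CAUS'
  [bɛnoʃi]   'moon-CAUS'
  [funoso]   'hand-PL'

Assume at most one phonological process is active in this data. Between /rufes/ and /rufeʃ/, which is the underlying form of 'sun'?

/rufeʃ/

In [rufeso] and [rufeʃi] the final segment of 'sun' alternates: [s] ~ [ʃ].
Compare 'hand', with invariant [s] in [funoso] and [funosi]: an analysis with underlying /s/ and a rule producing [ʃ] before the CAUS suffix would wrongly predict alternation here too.
Therefore /ʃ/ is basic and [s] is derived by depalatalization (palato-alveolar /ʃ/ becomes [s] when no front vowel follows).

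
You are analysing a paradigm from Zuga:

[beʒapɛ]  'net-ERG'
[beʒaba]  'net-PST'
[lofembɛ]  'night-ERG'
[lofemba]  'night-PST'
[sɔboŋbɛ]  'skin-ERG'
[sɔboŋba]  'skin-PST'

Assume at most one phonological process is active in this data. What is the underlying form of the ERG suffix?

The ERG suffix surfaces as [-bɛ] and [-pɛ], depending on the final segment of the stem.
The PST suffix, which begins with [b], is invariant after every stem; so [b] is not altered by any rule here.
So the underlying form is /-pɛ/, and voiceless stops become voiced after a nasal.

/-pɛ/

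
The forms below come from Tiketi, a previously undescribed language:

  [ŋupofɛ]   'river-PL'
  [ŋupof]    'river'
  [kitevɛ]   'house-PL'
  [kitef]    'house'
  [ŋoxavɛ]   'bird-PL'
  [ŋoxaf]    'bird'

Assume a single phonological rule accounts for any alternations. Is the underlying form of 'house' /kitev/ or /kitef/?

/kitev/

'house' shows [v] ~ [f] at the end of the stem ([kitevɛ] vs [kitef]).
But 'river' keeps [f] in both environments ([ŋupofɛ], [ŋupof]), so there is no rule changing /f/ to [v] before the PL suffix.
Therefore /v/ is basic and [f] is derived by word-final obstruent devoicing (voiced obstruents become voiceless word-finally).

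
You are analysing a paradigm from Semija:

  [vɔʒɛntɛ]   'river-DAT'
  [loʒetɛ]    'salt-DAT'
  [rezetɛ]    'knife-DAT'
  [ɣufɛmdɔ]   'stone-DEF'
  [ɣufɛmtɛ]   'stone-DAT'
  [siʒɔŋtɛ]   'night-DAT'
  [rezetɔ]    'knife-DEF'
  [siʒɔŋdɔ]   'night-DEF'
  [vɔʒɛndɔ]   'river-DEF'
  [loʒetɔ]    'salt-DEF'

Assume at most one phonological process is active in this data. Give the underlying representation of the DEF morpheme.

The DEF morpheme has two allomorphs, [-dɔ] and [-tɔ].
By contrast the DAT suffix keeps its initial [t] throughout — that segment must be underlying.
The DEF suffix is therefore /-dɔ/ underlyingly, with post-vocalic devoicing: voiced stops become voiceless after a vowel.

/-dɔ/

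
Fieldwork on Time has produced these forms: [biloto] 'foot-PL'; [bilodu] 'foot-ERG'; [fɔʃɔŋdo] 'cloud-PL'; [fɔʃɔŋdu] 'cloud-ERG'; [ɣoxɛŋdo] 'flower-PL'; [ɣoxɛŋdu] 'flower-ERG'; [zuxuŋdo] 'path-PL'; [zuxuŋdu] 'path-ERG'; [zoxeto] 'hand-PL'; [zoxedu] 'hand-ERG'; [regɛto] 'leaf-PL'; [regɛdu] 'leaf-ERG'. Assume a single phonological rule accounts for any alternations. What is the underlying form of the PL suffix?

The PL morpheme has two allomorphs, [-do] and [-to].
The ERG suffix, which begins with [d], is invariant after every stem; so [d] is not altered by any rule here.
The PL suffix is therefore /-to/ underlyingly, with post-nasal voicing: voiceless stops become voiced after a nasal.

/-to/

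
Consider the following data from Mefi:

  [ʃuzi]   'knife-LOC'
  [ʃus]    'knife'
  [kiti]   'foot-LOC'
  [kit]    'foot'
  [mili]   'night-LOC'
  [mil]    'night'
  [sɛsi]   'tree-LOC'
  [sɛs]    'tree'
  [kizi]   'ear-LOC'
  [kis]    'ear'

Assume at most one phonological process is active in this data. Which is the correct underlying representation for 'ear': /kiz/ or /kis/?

/kiz/

In [kizi] and [kis] the final segment of 'ear' alternates: [z] ~ [s].
Compare 'tree', with invariant [s] in [sɛsi] and [sɛs]: an analysis with underlying /s/ and a rule producing [z] before the LOC suffix would wrongly predict alternation here too.
The alternation reflects word-final obstruent devoicing: voiced obstruents become voiceless word-finally. /z/ is underlying.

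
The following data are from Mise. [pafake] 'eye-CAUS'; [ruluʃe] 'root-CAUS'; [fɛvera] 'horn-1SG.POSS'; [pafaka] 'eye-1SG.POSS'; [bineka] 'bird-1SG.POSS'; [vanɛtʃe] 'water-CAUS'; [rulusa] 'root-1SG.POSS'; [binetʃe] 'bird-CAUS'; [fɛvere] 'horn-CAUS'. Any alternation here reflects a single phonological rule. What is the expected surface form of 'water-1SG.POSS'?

[vanɛka]

The stem for 'bird' ends in [tʃ] in [binetʃe] but [k] in [bineka].
Compare 'eye', with invariant [k] in [pafake] and [pafaka]: an analysis with underlying /k/ and a rule producing [tʃ] before the CAUS suffix would wrongly predict alternation here too.
So /tʃ/ is underlying, and a rule of depalatalization — palato-alveolar /tʃ/ and /ʃ/ become [k] and [s] when no front vowel follows — gives [k].
The one attested form of 'water', [vanɛtʃe], shows underlying /vanɛtʃ/. Applying the same rule when no front vowel follows gives [vanɛka].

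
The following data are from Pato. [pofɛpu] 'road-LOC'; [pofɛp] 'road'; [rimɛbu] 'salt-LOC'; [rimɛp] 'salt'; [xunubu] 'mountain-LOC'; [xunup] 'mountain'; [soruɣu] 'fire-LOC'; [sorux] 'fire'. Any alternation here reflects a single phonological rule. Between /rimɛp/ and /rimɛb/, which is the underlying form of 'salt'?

'salt' shows [b] ~ [p] at the end of the stem ([rimɛbu] vs [rimɛp]).
If /p/ were underlying and a rule turned it into [b] before the LOC suffix, 'road' would also alternate; but it has [p] in both [pofɛpu] and [pofɛp].
So /b/ is underlying, and a rule of word-final obstruent devoicing — voiced obstruents become voiceless word-finally — gives [p].

/rimɛb/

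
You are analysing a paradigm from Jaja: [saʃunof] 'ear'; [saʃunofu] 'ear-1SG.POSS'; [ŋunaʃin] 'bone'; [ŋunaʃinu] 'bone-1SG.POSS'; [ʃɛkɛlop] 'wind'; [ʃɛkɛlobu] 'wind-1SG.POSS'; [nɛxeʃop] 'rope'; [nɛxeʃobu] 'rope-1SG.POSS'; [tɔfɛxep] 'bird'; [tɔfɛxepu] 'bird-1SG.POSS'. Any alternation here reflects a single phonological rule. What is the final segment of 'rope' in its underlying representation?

/b/

The stem for 'rope' ends in [p] in [nɛxeʃop] but [b] in [nɛxeʃobu].
Compare 'bird', with invariant [p] in [tɔfɛxep] and [tɔfɛxepu]: an analysis with underlying /p/ and a rule producing [b] before the 1SG.POSS suffix would wrongly predict alternation here too.
The alternation reflects word-final obstruent devoicing: voiced obstruents become voiceless word-finally. /b/ is underlying.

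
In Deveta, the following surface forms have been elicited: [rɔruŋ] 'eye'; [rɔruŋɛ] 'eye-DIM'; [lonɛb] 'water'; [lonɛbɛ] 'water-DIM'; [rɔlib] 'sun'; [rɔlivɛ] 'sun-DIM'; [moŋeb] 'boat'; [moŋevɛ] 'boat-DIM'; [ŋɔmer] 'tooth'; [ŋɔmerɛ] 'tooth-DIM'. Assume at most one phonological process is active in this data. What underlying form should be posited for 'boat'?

/moŋev/

The stem for 'boat' ends in [b] in [moŋeb] but [v] in [moŋevɛ].
Compare 'water', with invariant [b] in [lonɛb] and [lonɛbɛ]: an analysis with underlying /b/ and a rule producing [v] before the DIM suffix would wrongly predict alternation here too.
The underlying segment must be /v/; voiced fricatives become stops word-finally, yielding [b] there.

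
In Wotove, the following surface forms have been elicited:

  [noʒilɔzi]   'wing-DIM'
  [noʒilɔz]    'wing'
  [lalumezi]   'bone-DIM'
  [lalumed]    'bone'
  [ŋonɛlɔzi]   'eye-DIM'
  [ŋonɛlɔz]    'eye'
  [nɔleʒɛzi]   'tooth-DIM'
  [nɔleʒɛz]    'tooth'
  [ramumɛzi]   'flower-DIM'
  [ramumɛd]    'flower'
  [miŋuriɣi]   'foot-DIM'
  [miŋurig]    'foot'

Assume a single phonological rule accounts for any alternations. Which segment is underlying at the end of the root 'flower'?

In [ramumɛzi] and [ramumɛd] the final segment of 'flower' alternates: [z] ~ [d].
If /z/ were underlying and a rule turned it into [d] in isolation, 'tooth' would also alternate; but it has [z] in both [nɔleʒɛzi] and [nɔleʒɛz].
The underlying segment must be /d/; voiced stops become fricatives between vowels, yielding [z] there.

/d/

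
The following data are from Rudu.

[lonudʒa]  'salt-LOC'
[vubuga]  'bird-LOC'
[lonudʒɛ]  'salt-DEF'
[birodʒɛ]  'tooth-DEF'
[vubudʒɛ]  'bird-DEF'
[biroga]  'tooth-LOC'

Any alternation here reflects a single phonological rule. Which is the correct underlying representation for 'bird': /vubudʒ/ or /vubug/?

/vubug/

In [vubuga] and [vubudʒɛ] the final segment of 'bird' alternates: [g] ~ [dʒ].
If /dʒ/ were underlying and a rule turned it into [g] before the LOC suffix, 'salt' would also alternate; but it has [dʒ] in both [lonudʒa] and [lonudʒɛ].
The alternation reflects palatalization before a front vowel: /g/ becomes palato-alveolar [dʒ] before a front vowel. /g/ is underlying.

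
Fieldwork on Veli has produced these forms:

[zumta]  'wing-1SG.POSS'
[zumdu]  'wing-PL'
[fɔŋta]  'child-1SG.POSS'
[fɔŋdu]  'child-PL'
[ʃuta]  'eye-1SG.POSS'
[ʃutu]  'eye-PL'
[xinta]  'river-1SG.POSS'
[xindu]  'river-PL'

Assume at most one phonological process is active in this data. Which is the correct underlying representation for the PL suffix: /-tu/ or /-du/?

The PL morpheme has two allomorphs, [-du] and [-tu].
By contrast the 1SG.POSS suffix keeps its initial [t] throughout — that segment must be underlying.
The PL suffix is therefore /-du/ underlyingly, with post-vocalic devoicing: voiced stops become voiceless after a vowel.

/-du/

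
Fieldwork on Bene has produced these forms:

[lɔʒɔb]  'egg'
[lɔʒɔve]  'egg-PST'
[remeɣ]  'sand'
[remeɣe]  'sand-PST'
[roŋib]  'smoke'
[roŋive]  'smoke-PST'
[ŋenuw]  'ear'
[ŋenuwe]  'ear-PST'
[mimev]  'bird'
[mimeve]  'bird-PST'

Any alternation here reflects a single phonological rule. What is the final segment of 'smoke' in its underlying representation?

/b/

The stem for 'smoke' ends in [b] in [roŋib] but [v] in [roŋive].
If /v/ were underlying and a rule turned it into [b] in isolation, 'bird' would also alternate; but it has [v] in both [mimev] and [mimeve].
Therefore /b/ is basic and [v] is derived by intervocalic spirantization (voiced stops become fricatives between vowels).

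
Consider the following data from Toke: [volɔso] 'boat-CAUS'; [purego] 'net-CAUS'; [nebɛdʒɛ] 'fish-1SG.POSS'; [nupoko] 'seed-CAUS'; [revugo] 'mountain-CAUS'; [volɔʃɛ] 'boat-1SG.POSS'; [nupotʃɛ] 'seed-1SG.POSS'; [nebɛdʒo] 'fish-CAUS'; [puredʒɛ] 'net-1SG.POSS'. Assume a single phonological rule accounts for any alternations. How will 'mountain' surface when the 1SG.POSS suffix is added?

[revudʒɛ]

In [puredʒɛ] and [purego] the final segment of 'net' alternates: [dʒ] ~ [g].
The stem 'fish' ([nebɛdʒɛ], [nebɛdʒo]) shows [dʒ] unchanged in both environments, so [dʒ] cannot be basic with [g] derived before the CAUS suffix.
Therefore /g/ is basic and [dʒ] is derived by palatalization before a front vowel (/k/, /g/ and /s/ become palato-alveolar [tʃ], [dʒ] and [ʃ] before a front vowel).
From [revugo] the stem 'mountain' is /revug/; before a front vowel this yields [revudʒɛ].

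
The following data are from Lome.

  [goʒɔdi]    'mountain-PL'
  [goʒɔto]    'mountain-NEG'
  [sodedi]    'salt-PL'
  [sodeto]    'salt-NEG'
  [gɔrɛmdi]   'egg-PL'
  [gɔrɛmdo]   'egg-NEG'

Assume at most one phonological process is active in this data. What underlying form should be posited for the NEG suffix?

The NEG suffix surfaces as [-do] and [-to], depending on the final segment of the stem.
The PL suffix, which begins with [d], is invariant after every stem; so [d] is not altered by any rule here.
So the underlying form is /-to/, and voiceless stops become voiced after a nasal.

/-to/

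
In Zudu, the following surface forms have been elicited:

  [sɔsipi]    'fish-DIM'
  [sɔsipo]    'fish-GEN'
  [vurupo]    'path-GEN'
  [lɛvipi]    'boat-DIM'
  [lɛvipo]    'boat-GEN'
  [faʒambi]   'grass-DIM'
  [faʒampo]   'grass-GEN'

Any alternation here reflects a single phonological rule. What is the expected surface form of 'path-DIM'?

The DIM suffix surfaces as [-bi] and [-pi], depending on the final segment of the stem.
The GEN suffix, which begins with [p], is invariant after every stem; so [p] is not altered by any rule here.
The DIM suffix is therefore /-bi/ underlyingly, with post-vocalic devoicing: voiced stops become voiceless after a vowel.
After 'path', which ends in a vowel, the suffix surfaces as [-pi], giving [vurupi].

[vurupi]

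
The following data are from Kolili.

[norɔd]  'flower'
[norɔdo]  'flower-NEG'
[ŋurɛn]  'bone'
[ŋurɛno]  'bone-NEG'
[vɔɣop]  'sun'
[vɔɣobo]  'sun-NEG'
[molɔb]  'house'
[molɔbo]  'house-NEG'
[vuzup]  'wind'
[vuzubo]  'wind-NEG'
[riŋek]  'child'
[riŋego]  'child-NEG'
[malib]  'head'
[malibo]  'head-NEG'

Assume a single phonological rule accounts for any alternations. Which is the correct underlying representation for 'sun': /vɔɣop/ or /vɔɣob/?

In [vɔɣop] and [vɔɣobo] the final segment of 'sun' alternates: [p] ~ [b].
If /b/ were underlying and a rule turned it into [p] in isolation, 'head' would also alternate; but it has [b] in both [malib] and [malibo].
The alternation reflects intervocalic voicing: voiceless stops become voiced between vowels. /p/ is underlying.

/vɔɣop/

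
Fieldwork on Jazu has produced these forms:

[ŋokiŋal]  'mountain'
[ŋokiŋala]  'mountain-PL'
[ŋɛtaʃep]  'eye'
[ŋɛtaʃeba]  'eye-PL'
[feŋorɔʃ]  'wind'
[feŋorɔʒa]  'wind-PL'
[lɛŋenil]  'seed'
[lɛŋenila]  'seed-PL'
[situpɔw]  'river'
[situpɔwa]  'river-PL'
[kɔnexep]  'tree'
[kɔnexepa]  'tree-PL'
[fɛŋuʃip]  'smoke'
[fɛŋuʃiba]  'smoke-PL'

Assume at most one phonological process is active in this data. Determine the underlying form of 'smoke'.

In [fɛŋuʃip] and [fɛŋuʃiba] the final segment of 'smoke' alternates: [p] ~ [b].
Compare 'tree', with invariant [p] in [kɔnexep] and [kɔnexepa]: an analysis with underlying /p/ and a rule producing [b] before the PL suffix would wrongly predict alternation here too.
The alternation reflects word-final obstruent devoicing: voiced obstruents become voiceless word-finally. /b/ is underlying.
The underlying form of 'smoke' is therefore /fɛŋuʃib/.

/fɛŋuʃib/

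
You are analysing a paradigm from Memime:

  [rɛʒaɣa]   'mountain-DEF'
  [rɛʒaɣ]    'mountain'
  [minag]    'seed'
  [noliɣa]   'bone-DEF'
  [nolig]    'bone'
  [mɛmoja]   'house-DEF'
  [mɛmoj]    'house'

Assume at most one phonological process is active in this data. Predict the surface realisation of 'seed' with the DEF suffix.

In [noliɣa] and [nolig] the final segment of 'bone' alternates: [ɣ] ~ [g].
If /ɣ/ were underlying and a rule turned it into [g] in isolation, 'mountain' would also alternate; but it has [ɣ] in both [rɛʒaɣa] and [rɛʒaɣ].
Therefore /g/ is basic and [ɣ] is derived by intervocalic spirantization (voiced stops become fricatives between vowels).
From [minag] the stem 'seed' is /minag/; between vowels this yields [minaɣa].

[minaɣa]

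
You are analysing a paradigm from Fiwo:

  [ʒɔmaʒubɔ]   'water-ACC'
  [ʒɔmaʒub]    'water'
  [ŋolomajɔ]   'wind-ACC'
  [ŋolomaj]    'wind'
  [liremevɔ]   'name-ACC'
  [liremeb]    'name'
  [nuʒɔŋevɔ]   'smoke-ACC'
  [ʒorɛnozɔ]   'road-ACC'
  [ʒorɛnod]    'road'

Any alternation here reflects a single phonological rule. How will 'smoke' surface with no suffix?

[nuʒɔŋeb]

The root 'name' surfaces as [liremevɔ] and [liremeb], with a stem-final [v] ~ [b] alternation.
Compare 'water', with invariant [b] in [ʒɔmaʒubɔ] and [ʒɔmaʒub]: an analysis with underlying /b/ and a rule producing [v] before the ACC suffix would wrongly predict alternation here too.
The underlying segment must be /v/; voiced fricatives become stops word-finally, yielding [b] there.
The one attested form of 'smoke', [nuʒɔŋevɔ], shows underlying /nuʒɔŋev/. Applying the same rule word-finally gives [nuʒɔŋeb].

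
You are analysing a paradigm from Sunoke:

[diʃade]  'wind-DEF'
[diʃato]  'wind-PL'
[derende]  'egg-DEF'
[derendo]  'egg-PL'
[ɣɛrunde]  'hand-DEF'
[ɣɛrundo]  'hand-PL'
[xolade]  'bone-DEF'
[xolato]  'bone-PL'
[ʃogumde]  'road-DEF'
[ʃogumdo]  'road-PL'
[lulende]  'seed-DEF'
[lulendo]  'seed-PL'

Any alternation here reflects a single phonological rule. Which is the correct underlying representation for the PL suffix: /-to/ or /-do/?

The PL morpheme has two allomorphs, [-do] and [-to].
By contrast the DEF suffix keeps its initial [d] throughout — that segment must be underlying.
The PL suffix is therefore /-to/ underlyingly, with post-nasal voicing: voiceless stops become voiced after a nasal.

/-to/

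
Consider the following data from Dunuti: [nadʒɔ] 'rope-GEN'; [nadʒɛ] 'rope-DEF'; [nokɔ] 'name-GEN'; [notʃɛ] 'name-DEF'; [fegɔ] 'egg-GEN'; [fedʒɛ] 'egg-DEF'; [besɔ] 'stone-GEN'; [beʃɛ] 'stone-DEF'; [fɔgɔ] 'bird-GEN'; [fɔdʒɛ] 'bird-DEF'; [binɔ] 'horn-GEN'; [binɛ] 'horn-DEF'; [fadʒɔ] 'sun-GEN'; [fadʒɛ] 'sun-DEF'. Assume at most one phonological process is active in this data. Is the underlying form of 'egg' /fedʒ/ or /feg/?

The stem for 'egg' ends in [g] in [fegɔ] but [dʒ] in [fedʒɛ].
If /dʒ/ were underlying and a rule turned it into [g] before the GEN suffix, 'rope' would also alternate; but it has [dʒ] in both [nadʒɔ] and [nadʒɛ].
The alternation reflects palatalization before a front vowel: /k/, /g/ and /s/ become palato-alveolar [tʃ], [dʒ] and [ʃ] before a front vowel. /g/ is underlying.

/feg/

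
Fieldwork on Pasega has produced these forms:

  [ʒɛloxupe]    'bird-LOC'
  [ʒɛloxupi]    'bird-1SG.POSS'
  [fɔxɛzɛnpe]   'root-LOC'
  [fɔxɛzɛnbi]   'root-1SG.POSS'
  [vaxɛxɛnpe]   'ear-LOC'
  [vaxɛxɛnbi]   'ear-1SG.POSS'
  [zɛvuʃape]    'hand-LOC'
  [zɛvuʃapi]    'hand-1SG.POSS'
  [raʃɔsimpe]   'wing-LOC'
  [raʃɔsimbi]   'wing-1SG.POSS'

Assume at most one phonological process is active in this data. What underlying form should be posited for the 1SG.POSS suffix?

The 1SG.POSS morpheme has two allomorphs, [-bi] and [-pi].
The LOC suffix, which begins with [p], is invariant after every stem; so [p] is not altered by any rule here.
The 1SG.POSS suffix is therefore /-bi/ underlyingly, with post-vocalic devoicing: voiced stops become voiceless after a vowel.

/-bi/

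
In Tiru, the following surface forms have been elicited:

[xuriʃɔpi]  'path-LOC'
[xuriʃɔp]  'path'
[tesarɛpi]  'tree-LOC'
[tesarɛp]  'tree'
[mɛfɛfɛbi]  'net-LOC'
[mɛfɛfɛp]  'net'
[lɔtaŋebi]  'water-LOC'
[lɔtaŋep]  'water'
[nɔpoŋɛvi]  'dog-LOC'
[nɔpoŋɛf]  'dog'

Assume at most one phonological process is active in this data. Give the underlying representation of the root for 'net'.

The stem for 'net' ends in [b] in [mɛfɛfɛbi] but [p] in [mɛfɛfɛp].
If /p/ were underlying and a rule turned it into [b] before the LOC suffix, 'path' would also alternate; but it has [p] in both [xuriʃɔpi] and [xuriʃɔp].
The alternation reflects word-final obstruent devoicing: voiced obstruents become voiceless word-finally. /b/ is underlying.

/mɛfɛfɛb/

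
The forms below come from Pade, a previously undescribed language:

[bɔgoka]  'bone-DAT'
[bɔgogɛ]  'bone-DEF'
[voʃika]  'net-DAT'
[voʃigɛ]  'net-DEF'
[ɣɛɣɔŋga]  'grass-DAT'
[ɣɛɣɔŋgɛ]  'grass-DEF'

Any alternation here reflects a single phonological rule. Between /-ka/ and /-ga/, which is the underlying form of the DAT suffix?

/-ka/

The DAT suffix surfaces as [-ga] and [-ka], depending on the final segment of the stem.
The DEF suffix, which begins with [g], is invariant after every stem; so [g] is not altered by any rule here.
The DAT suffix is therefore /-ka/ underlyingly, with post-nasal voicing: voiceless stops become voiced after a nasal.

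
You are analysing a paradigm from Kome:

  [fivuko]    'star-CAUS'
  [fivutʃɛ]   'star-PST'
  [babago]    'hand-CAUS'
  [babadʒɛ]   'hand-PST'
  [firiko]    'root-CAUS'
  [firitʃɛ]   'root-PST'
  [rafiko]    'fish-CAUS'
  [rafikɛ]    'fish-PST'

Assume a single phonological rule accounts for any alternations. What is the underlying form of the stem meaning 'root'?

/firitʃ/

The root 'root' surfaces as [firiko] and [firitʃɛ], with a stem-final [k] ~ [tʃ] alternation.
But 'fish' keeps [k] in both environments ([rafiko], [rafikɛ]), so there is no rule changing /k/ to [tʃ] before the PST suffix.
Therefore /tʃ/ is basic and [k] is derived by depalatalization (palato-alveolar /tʃ/ and /dʒ/ become [k] and [g] when no front vowel follows).
So 'root' = /firitʃ/.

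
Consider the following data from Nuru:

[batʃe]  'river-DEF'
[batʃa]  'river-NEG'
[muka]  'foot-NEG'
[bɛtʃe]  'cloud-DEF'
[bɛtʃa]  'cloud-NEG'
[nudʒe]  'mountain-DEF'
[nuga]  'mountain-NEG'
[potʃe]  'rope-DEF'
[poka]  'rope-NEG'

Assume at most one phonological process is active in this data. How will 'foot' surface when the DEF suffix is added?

[mutʃe]

The stem for 'rope' ends in [tʃ] in [potʃe] but [k] in [poka].
If /tʃ/ were underlying and a rule turned it into [k] before the NEG suffix, 'cloud' would also alternate; but it has [tʃ] in both [bɛtʃe] and [bɛtʃa].
Therefore /k/ is basic and [tʃ] is derived by palatalization before a front vowel (/k/ and /g/ become palato-alveolar [tʃ] and [dʒ] before a front vowel).
From [muka] the stem 'foot' is /muk/; before a front vowel this yields [mutʃe].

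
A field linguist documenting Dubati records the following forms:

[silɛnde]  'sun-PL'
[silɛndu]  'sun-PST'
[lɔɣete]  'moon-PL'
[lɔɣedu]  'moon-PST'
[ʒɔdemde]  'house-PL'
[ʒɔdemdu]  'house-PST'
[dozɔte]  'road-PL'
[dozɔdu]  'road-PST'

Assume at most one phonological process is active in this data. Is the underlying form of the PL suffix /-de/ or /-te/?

The PL suffix surfaces as [-de] and [-te], depending on the final segment of the stem.
The PST suffix, which begins with [d], is invariant after every stem; so [d] is not altered by any rule here.
So the underlying form is /-te/, and voiceless stops become voiced after a nasal.

/-te/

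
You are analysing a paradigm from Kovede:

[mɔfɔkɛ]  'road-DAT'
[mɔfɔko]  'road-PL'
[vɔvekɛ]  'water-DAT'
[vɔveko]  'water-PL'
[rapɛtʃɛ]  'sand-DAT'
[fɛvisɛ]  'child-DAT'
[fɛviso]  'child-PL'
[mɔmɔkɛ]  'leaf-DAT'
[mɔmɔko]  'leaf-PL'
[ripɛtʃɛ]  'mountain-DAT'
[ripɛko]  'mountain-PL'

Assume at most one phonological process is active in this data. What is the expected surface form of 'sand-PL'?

[rapɛko]

In [ripɛtʃɛ] and [ripɛko] the final segment of 'mountain' alternates: [tʃ] ~ [k].
If /k/ were underlying and a rule turned it into [tʃ] before the DAT suffix, 'leaf' would also alternate; but it has [k] in both [mɔmɔkɛ] and [mɔmɔko].
So /tʃ/ is underlying, and a rule of depalatalization — palato-alveolar /tʃ/ becomes [k] when no front vowel follows — gives [k].
From [rapɛtʃɛ] the stem 'sand' is /rapɛtʃ/; when no front vowel follows this yields [rapɛko].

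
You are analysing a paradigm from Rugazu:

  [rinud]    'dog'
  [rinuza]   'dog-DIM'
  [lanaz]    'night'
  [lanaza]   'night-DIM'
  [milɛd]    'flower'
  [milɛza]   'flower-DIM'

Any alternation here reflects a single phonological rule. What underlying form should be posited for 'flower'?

/milɛd/

In [milɛd] and [milɛza] the final segment of 'flower' alternates: [d] ~ [z].
But 'night' keeps [z] in both environments ([lanaz], [lanaza]), so there is no rule changing /z/ to [d] in isolation.
So /d/ is underlying, and a rule of intervocalic spirantization — voiced stops become fricatives between vowels — gives [z].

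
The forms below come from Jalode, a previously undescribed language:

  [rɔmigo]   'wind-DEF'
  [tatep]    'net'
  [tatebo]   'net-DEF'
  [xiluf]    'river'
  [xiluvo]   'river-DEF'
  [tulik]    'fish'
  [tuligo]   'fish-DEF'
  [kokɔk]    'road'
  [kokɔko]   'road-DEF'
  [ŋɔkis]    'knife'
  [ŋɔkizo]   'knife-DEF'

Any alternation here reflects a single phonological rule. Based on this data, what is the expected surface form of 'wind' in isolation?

'fish' shows [k] ~ [g] at the end of the stem ([tulik] vs [tuligo]).
The stem 'road' ([kokɔk], [kokɔko]) shows [k] unchanged in both environments, so [k] cannot be basic with [g] derived before the DEF suffix.
The underlying segment must be /g/; voiced obstruents become voiceless word-finally, yielding [k] there.
The one attested form of 'wind', [rɔmigo], shows underlying /rɔmig/. Applying the same rule word-finally gives [rɔmik].

[rɔmik]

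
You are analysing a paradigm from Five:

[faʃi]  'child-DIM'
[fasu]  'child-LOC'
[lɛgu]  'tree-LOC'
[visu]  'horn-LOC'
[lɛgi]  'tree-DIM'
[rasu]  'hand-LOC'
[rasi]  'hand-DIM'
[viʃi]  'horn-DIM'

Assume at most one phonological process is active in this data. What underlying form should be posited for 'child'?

In [fasu] and [faʃi] the final segment of 'child' alternates: [s] ~ [ʃ].
Compare 'hand', with invariant [s] in [rasu] and [rasi]: an analysis with underlying /s/ and a rule producing [ʃ] before the DIM suffix would wrongly predict alternation here too.
So /ʃ/ is underlying, and a rule of depalatalization — palato-alveolar /ʃ/ becomes [s] when no front vowel follows — gives [s].
Hence 'child' is /faʃ/ underlyingly.

/faʃ/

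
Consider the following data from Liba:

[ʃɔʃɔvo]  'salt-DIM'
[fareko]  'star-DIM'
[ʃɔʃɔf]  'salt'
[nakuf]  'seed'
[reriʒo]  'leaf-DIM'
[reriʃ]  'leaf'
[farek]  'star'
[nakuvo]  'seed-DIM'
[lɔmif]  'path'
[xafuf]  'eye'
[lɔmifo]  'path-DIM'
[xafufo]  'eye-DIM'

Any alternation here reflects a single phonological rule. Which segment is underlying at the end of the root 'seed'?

/v/

'seed' shows [v] ~ [f] at the end of the stem ([nakuvo] vs [nakuf]).
Compare 'path', with invariant [f] in [lɔmifo] and [lɔmif]: an analysis with underlying /f/ and a rule producing [v] before the DIM suffix would wrongly predict alternation here too.
The alternation reflects word-final obstruent devoicing: voiced obstruents become voiceless word-finally. /v/ is underlying.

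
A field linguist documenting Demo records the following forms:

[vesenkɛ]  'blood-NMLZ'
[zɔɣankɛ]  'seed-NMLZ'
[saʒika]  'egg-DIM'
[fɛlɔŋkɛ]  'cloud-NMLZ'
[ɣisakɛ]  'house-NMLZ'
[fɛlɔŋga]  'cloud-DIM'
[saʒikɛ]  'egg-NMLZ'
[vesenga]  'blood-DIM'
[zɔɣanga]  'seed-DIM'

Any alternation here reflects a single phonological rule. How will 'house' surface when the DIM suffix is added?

[ɣisaka]

The DIM morpheme has two allomorphs, [-ga] and [-ka].
By contrast the NMLZ suffix keeps its initial [k] throughout — that segment must be underlying.
So the underlying form is /-ga/, and voiced stops become voiceless after a vowel.
After 'house', which ends in a vowel, the suffix surfaces as [-ka], giving [ɣisaka].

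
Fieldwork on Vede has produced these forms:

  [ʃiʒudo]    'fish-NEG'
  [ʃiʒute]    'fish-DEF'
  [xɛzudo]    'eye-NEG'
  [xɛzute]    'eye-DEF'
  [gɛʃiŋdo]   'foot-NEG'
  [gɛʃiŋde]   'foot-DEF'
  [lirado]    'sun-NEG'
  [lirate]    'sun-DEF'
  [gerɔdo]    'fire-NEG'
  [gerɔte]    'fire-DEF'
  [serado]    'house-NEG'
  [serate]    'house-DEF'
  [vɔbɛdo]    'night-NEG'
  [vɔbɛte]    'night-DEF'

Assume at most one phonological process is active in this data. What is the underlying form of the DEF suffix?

The DEF suffix surfaces as [-de] and [-te], depending on the final segment of the stem.
The NEG suffix, which begins with [d], is invariant after every stem; so [d] is not altered by any rule here.
So the underlying form is /-te/, and voiceless stops become voiced after a nasal.

/-te/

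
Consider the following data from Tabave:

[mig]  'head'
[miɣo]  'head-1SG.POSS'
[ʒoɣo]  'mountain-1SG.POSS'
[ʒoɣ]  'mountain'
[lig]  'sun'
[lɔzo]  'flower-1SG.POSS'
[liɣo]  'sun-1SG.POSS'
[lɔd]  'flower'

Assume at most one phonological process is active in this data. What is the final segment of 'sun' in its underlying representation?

The stem for 'sun' ends in [ɣ] in [liɣo] but [g] in [lig].
If /ɣ/ were underlying and a rule turned it into [g] in isolation, 'mountain' would also alternate; but it has [ɣ] in both [ʒoɣo] and [ʒoɣ].
The alternation reflects intervocalic spirantization: voiced stops become fricatives between vowels. /g/ is underlying.

/g/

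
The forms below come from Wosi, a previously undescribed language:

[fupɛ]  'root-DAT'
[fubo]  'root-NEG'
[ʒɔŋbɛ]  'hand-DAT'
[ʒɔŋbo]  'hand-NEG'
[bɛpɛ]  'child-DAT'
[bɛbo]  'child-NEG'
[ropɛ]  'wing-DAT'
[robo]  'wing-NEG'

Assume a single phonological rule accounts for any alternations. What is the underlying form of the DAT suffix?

The DAT suffix surfaces as [-bɛ] and [-pɛ], depending on the final segment of the stem.
The NEG suffix, which begins with [b], is invariant after every stem; so [b] is not altered by any rule here.
The DAT suffix is therefore /-pɛ/ underlyingly, with post-nasal voicing: voiceless stops become voiced after a nasal.

/-pɛ/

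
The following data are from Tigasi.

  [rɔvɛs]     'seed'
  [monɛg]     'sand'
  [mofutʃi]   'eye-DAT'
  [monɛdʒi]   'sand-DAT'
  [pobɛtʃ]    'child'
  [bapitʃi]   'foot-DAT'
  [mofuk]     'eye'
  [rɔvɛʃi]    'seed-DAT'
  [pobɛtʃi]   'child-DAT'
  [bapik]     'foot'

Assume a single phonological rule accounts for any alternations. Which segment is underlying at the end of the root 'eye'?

'eye' shows [tʃ] ~ [k] at the end of the stem ([mofutʃi] vs [mofuk]).
But 'child' keeps [tʃ] in both environments ([pobɛtʃi], [pobɛtʃ]), so there is no rule changing /tʃ/ to [k] in isolation.
The underlying segment must be /k/; /k/, /g/ and /s/ become palato-alveolar [tʃ], [dʒ] and [ʃ] before a front vowel, yielding [tʃ] there.

/k/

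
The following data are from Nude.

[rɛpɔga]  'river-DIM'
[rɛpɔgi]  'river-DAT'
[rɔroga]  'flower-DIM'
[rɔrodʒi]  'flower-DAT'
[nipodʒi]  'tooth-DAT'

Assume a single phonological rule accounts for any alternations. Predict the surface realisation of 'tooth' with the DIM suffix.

The root 'flower' surfaces as [rɔroga] and [rɔrodʒi], with a stem-final [g] ~ [dʒ] alternation.
The stem 'river' ([rɛpɔga], [rɛpɔgi]) shows [g] unchanged in both environments, so [g] cannot be basic with [dʒ] derived before the DAT suffix.
The underlying segment must be /dʒ/; palato-alveolar /dʒ/ becomes [g] when no front vowel follows, yielding [g] there.
From [nipodʒi] the stem 'tooth' is /nipodʒ/; when no front vowel follows this yields [nipoga].

[nipoga]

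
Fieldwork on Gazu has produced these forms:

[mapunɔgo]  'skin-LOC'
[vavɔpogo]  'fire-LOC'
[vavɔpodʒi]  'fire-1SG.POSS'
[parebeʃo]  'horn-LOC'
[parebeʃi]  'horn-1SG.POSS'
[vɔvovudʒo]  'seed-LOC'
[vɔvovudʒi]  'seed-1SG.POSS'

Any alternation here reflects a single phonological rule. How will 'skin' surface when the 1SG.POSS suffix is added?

'fire' shows [g] ~ [dʒ] at the end of the stem ([vavɔpogo] vs [vavɔpodʒi]).
If /dʒ/ were underlying and a rule turned it into [g] before the LOC suffix, 'seed' would also alternate; but it has [dʒ] in both [vɔvovudʒo] and [vɔvovudʒi].
The underlying segment must be /g/; /g/ becomes palato-alveolar [dʒ] before a front vowel, yielding [dʒ] there.
The one attested form of 'skin', [mapunɔgo], shows underlying /mapunɔg/. Applying the same rule before a front vowel gives [mapunɔdʒi].

[mapunɔdʒi]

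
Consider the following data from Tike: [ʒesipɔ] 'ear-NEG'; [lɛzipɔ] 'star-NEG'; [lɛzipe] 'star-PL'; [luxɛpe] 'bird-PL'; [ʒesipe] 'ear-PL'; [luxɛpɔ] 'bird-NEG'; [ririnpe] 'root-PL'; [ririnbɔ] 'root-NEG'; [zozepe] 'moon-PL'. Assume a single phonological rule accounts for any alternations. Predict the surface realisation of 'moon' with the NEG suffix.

The NEG morpheme has two allomorphs, [-bɔ] and [-pɔ].
By contrast the PL suffix keeps its initial [p] throughout — that segment must be underlying.
So the underlying form is /-bɔ/, and voiced stops become voiceless after a vowel.
After 'moon', which ends in a vowel, the suffix surfaces as [-pɔ], giving [zozepɔ].

[zozepɔ]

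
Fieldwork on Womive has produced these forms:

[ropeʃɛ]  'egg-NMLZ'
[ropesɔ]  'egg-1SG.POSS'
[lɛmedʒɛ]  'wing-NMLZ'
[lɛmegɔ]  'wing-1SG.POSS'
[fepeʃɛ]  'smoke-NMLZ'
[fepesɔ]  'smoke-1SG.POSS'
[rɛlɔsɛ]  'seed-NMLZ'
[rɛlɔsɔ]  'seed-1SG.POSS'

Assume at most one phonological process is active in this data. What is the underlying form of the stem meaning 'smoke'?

/fepeʃ/

The stem for 'smoke' ends in [ʃ] in [fepeʃɛ] but [s] in [fepesɔ].
Compare 'seed', with invariant [s] in [rɛlɔsɛ] and [rɛlɔsɔ]: an analysis with underlying /s/ and a rule producing [ʃ] before the NMLZ suffix would wrongly predict alternation here too.
The alternation reflects depalatalization: palato-alveolar /dʒ/ and /ʃ/ become [g] and [s] when no front vowel follows. /ʃ/ is underlying.
The underlying form of 'smoke' is therefore /fepeʃ/.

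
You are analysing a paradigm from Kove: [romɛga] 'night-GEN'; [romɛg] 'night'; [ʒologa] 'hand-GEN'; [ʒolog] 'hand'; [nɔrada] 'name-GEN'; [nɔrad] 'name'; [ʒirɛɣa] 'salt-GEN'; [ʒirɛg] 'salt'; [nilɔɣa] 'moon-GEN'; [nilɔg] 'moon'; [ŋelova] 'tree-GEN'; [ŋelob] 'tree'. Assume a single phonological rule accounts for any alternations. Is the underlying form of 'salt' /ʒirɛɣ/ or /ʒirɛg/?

The stem for 'salt' ends in [ɣ] in [ʒirɛɣa] but [g] in [ʒirɛg].
The stem 'night' ([romɛga], [romɛg]) shows [g] unchanged in both environments, so [g] cannot be basic with [ɣ] derived before the GEN suffix.
The alternation reflects word-final hardening: voiced fricatives become stops word-finally. /ɣ/ is underlying.

/ʒirɛɣ/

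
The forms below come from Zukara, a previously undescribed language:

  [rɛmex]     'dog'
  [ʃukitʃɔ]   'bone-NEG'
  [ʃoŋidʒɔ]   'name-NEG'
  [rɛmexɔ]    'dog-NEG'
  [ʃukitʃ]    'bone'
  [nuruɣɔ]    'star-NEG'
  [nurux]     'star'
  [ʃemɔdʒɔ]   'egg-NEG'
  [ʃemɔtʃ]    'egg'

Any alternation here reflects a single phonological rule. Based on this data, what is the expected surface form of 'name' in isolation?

[ʃoŋitʃ]

In [ʃemɔdʒɔ] and [ʃemɔtʃ] the final segment of 'egg' alternates: [dʒ] ~ [tʃ].
But 'bone' keeps [tʃ] in both environments ([ʃukitʃɔ], [ʃukitʃ]), so there is no rule changing /tʃ/ to [dʒ] before the NEG suffix.
The underlying segment must be /dʒ/; voiced obstruents become voiceless word-finally, yielding [tʃ] there.
From [ʃoŋidʒɔ] the stem 'name' is /ʃoŋidʒ/; word-finally this yields [ʃoŋitʃ].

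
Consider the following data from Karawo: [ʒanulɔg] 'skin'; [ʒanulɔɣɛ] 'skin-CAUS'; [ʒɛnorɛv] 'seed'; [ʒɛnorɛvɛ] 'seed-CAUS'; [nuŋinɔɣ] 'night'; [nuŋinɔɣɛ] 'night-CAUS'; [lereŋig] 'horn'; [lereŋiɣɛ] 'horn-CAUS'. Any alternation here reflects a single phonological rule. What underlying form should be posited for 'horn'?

/lereŋig/

'horn' shows [g] ~ [ɣ] at the end of the stem ([lereŋig] vs [lereŋiɣɛ]).
But 'night' keeps [ɣ] in both environments ([nuŋinɔɣ], [nuŋinɔɣɛ]), so there is no rule changing /ɣ/ to [g] in isolation.
So /g/ is underlying, and a rule of intervocalic spirantization — voiced stops become fricatives between vowels — gives [ɣ].
So 'horn' = /lereŋig/.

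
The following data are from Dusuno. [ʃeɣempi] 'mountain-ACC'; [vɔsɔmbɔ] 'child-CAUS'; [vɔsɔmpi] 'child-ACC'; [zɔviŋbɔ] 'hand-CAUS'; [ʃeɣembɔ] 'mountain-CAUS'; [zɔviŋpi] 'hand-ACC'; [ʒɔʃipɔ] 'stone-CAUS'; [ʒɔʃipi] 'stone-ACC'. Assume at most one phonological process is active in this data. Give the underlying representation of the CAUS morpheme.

The CAUS suffix surfaces as [-bɔ] and [-pɔ], depending on the final segment of the stem.
The ACC suffix, which begins with [p], is invariant after every stem; so [p] is not altered by any rule here.
The CAUS suffix is therefore /-bɔ/ underlyingly, with post-vocalic devoicing: voiced stops become voiceless after a vowel.

/-bɔ/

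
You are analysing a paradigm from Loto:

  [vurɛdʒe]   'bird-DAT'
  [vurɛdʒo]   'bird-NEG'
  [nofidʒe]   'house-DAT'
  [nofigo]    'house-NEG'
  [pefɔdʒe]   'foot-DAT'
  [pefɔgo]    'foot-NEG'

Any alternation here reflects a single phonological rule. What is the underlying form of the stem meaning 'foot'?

The root 'foot' surfaces as [pefɔdʒe] and [pefɔgo], with a stem-final [dʒ] ~ [g] alternation.
But 'bird' keeps [dʒ] in both environments ([vurɛdʒe], [vurɛdʒo]), so there is no rule changing /dʒ/ to [g] before the NEG suffix.
So /g/ is underlying, and a rule of palatalization before a front vowel — /g/ becomes palato-alveolar [dʒ] before a front vowel — gives [dʒ].

/pefɔg/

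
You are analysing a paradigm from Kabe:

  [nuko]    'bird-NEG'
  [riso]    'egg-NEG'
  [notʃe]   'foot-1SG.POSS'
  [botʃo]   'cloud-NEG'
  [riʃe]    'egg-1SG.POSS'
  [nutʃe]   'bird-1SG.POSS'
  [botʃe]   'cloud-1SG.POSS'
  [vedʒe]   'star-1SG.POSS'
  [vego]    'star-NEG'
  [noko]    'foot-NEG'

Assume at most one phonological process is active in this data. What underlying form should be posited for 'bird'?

The stem for 'bird' ends in [tʃ] in [nutʃe] but [k] in [nuko].
Compare 'cloud', with invariant [tʃ] in [botʃe] and [botʃo]: an analysis with underlying /tʃ/ and a rule producing [k] before the NEG suffix would wrongly predict alternation here too.
So /k/ is underlying, and a rule of palatalization before a front vowel — /k/, /g/ and /s/ become palato-alveolar [tʃ], [dʒ] and [ʃ] before a front vowel — gives [tʃ].
So 'bird' = /nuk/.

/nuk/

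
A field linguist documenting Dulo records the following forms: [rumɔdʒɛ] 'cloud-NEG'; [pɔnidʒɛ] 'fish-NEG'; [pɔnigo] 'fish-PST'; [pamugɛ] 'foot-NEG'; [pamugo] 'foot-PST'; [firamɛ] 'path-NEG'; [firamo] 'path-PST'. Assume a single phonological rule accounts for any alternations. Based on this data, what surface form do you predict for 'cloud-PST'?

In [pɔnidʒɛ] and [pɔnigo] the final segment of 'fish' alternates: [dʒ] ~ [g].
But 'foot' keeps [g] in both environments ([pamugɛ], [pamugo]), so there is no rule changing /g/ to [dʒ] before the NEG suffix.
The alternation reflects depalatalization: palato-alveolar /dʒ/ becomes [g] when no front vowel follows. /dʒ/ is underlying.
From [rumɔdʒɛ] the stem 'cloud' is /rumɔdʒ/; when no front vowel follows this yields [rumɔgo].

[rumɔgo]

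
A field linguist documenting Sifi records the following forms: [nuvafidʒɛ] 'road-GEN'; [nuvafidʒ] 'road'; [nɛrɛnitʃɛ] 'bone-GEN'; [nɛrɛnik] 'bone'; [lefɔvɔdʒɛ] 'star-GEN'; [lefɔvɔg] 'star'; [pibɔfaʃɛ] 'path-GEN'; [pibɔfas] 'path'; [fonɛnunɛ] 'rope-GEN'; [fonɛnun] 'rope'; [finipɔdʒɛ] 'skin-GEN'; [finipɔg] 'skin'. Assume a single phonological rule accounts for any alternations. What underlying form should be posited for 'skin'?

/finipɔg/

The stem for 'skin' ends in [dʒ] in [finipɔdʒɛ] but [g] in [finipɔg].
Compare 'road', with invariant [dʒ] in [nuvafidʒɛ] and [nuvafidʒ]: an analysis with underlying /dʒ/ and a rule producing [g] in isolation would wrongly predict alternation here too.
Therefore /g/ is basic and [dʒ] is derived by palatalization before a front vowel (/k/, /g/ and /s/ become palato-alveolar [tʃ], [dʒ] and [ʃ] before a front vowel).
The underlying form of 'skin' is therefore /finipɔg/.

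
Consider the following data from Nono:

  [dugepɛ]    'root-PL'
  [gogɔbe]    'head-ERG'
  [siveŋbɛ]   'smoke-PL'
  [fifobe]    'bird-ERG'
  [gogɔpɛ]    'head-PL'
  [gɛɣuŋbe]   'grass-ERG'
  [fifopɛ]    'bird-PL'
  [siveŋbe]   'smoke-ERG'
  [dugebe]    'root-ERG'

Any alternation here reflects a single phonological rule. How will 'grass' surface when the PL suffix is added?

The PL morpheme has two allomorphs, [-bɛ] and [-pɛ].
By contrast the ERG suffix keeps its initial [b] throughout — that segment must be underlying.
The PL suffix is therefore /-pɛ/ underlyingly, with post-nasal voicing: voiceless stops become voiced after a nasal.
After 'grass', which ends in a nasal, the suffix surfaces as [-bɛ], giving [gɛɣuŋbɛ].

[gɛɣuŋbɛ]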